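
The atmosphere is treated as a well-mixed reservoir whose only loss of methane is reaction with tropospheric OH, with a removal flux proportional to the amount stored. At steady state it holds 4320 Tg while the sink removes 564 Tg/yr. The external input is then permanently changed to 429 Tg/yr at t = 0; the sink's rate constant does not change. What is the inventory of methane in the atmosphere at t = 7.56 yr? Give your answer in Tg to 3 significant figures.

Residence time τ = M₀/F₀ = 7.660 yr. The eventual steady state is M_∞ = M₀·(F₁/F₀) = 4320 × 429/564 = 3286.0 Tg.
The anomaly ΔM(t) = M(t) − M_∞ decays as ΔM₀·e^(−t/τ) with ΔM₀ = 4320 − 3286.0 = 1034 Tg.
At t = 7.56 yr, e^(−t/τ) = e^(−0.9870) = 0.3727, so ΔM = 385.4 Tg and M = 3286.0 + 385.4 = 3671.3 Tg.

3670 Tg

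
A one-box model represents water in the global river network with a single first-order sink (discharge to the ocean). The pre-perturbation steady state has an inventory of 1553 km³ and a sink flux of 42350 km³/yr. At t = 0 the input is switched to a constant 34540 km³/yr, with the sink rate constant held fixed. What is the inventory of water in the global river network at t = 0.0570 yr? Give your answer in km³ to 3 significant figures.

1330 km³

τ = M₀/F₀ = 1553/42350 = 0.03667 yr; rate constant k = 1/τ.
New steady state M_∞ = F₁/k = F₁·τ = 34540 × 0.03667 = 1266.6 km³.
M(t) = M_∞ + (M₀ − M_∞)·e^(−t/τ); t/τ = 0.0570/0.03667 = 1.554, so e^(−t/τ) = 0.2113.
M(t) = 1266.6 + 286.4 × 0.2113 = 1327.1 km³.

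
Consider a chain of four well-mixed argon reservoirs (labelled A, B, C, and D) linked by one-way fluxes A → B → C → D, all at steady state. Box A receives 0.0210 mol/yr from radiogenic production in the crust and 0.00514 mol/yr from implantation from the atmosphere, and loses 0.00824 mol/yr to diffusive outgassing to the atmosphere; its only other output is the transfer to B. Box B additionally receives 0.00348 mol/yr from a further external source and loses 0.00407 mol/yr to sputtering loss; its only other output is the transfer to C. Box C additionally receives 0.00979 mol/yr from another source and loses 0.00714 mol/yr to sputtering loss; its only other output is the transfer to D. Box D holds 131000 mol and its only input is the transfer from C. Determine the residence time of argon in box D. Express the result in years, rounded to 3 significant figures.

Box A: F(A→B) = (0.0210 + 0.00514) − 0.00824 = 0.017900 mol/yr.
Box B: F(B→C) = (0.017900 + 0.00348) − 0.00407 = 0.017310 mol/yr.
Box C: F(C→D) = (0.017310 + 0.00979) − 0.00714 = 0.019960 mol/yr.
Box D throughput = its input = 0.019960 mol/yr; τ = 131000 / 0.019960 = 6.563×10^6 yr.

6.56×10^6 yr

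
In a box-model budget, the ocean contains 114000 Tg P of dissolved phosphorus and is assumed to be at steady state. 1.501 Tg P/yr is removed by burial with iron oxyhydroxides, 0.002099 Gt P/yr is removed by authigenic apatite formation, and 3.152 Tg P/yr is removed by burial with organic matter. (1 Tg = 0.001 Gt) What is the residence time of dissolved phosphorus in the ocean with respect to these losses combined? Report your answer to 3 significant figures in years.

Convert the authigenic apatite formation flux: 0.002099 Gt P/yr = 2.099 Tg P/yr.
Total removal = 1.501 + 2.099 + 3.152 = 6.7520 Tg P/yr.
τ = M / ΣF_out = 114000 / 6.7520 = 16880 yr.

16900 yr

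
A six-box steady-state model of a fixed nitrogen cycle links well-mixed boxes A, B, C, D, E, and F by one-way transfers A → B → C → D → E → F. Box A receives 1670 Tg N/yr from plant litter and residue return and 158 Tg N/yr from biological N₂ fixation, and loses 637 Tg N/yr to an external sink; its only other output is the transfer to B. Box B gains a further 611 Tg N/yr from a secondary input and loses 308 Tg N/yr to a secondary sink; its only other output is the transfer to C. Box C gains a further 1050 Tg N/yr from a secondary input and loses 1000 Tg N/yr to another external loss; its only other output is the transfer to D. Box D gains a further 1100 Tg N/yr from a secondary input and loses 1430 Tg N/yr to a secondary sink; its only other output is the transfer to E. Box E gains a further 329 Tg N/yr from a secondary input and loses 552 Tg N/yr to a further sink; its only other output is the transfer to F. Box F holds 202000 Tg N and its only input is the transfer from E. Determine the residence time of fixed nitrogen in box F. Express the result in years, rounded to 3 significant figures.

Box A: F(A→B) = (1670 + 158) − 637 = 1191.0 Tg N/yr.
Box B: F(B→C) = (1191.0 + 611) − 308 = 1494.0 Tg N/yr.
Box C: F(C→D) = (1494.0 + 1050) − 1000 = 1544.0 Tg N/yr.
Box D: F(D→E) = (1544.0 + 1100) − 1430 = 1214.0 Tg N/yr.
Box E: F(E→F) = (1214.0 + 329) − 552 = 991.00 Tg N/yr.
Box F throughput = its input = 991.00 Tg N/yr; τ = 202000 / 991.00 = 203.8 yr.

204 yr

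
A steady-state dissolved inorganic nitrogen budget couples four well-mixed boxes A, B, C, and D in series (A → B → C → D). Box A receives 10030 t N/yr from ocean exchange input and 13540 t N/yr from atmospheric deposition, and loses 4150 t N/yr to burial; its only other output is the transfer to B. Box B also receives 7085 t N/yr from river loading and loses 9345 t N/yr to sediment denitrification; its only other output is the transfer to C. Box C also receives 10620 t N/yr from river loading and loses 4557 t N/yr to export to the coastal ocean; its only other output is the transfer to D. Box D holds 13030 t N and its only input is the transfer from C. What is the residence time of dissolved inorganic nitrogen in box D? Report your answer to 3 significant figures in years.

0.561 yr

Box A: F(A→B) = (10030 + 13540) − 4150 = 19420 t N/yr.
Box B: F(B→C) = (19420 + 7085) − 9345 = 17160 t N/yr.
Box C: F(C→D) = (17160 + 10620) − 4557 = 23223 t N/yr.
Box D throughput = its input = 23223 t N/yr; τ = 13030 / 23223 = 0.5611 yr.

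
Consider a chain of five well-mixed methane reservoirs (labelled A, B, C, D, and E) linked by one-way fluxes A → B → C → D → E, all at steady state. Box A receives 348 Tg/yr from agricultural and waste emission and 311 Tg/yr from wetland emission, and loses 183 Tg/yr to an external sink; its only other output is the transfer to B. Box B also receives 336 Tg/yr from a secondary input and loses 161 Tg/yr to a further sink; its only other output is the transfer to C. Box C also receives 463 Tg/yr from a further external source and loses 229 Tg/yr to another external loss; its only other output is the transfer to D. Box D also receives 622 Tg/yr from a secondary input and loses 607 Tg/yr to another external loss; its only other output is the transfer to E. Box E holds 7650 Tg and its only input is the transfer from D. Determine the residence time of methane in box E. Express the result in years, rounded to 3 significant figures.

Box A: F(A→B) = (348 + 311) − 183 = 476.00 Tg/yr.
Box B: F(B→C) = (476.00 + 336) − 161 = 651.00 Tg/yr.
Box C: F(C→D) = (651.00 + 463) − 229 = 885.00 Tg/yr.
Box D: F(D→E) = (885.00 + 622) − 607 = 900.00 Tg/yr.
Box E throughput = its input = 900.00 Tg/yr; τ = 7650 / 900.00 = 8.500 yr.

8.50 yr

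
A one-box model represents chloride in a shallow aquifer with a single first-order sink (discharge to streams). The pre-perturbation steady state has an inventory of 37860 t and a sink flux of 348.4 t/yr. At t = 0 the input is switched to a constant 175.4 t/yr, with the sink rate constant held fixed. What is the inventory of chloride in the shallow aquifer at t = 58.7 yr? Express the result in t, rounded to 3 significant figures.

Residence time τ = M₀/F₀ = 108.7 yr. The eventual steady state is M_∞ = M₀·(F₁/F₀) = 37860 × 175.4/348.4 = 19060 t.
The anomaly ΔM(t) = M(t) − M_∞ decays as ΔM₀·e^(−t/τ) with ΔM₀ = 37860 − 19060 = 18800 t.
At t = 58.7 yr, e^(−t/τ) = e^(−0.5402) = 0.5826, so ΔM = 10950 t and M = 19060 + 10950 = 30014 t.

30000 t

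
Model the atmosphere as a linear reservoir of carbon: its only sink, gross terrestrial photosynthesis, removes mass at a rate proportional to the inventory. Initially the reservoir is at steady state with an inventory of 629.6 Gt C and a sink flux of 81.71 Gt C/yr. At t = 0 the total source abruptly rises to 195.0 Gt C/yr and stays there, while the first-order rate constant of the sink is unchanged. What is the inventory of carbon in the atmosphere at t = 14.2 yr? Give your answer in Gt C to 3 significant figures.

1360 Gt C

Residence time τ = M₀/F₀ = 7.705 yr. The eventual steady state is M_∞ = M₀·(F₁/F₀) = 629.6 × 195.0/81.71 = 1502.5 Gt C.
The anomaly ΔM(t) = M(t) − M_∞ decays as ΔM₀·e^(−t/τ) with ΔM₀ = 629.6 − 1502.5 = −872.9 Gt C.
At t = 14.2 yr, e^(−t/τ) = e^(−1.843) = 0.1584, so ΔM = −138.2 Gt C and M = 1502.5 − 138.2 = 1364.3 Gt C.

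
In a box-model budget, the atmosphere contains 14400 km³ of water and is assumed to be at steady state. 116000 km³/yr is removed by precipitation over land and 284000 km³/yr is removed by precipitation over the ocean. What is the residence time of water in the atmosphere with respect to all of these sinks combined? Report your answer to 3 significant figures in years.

Total removal flux = 116000 + 284000 = 400000 km³/yr.
τ = M / ΣF_out = 14400 / 400000 = 0.03600 yr.

0.0360 yr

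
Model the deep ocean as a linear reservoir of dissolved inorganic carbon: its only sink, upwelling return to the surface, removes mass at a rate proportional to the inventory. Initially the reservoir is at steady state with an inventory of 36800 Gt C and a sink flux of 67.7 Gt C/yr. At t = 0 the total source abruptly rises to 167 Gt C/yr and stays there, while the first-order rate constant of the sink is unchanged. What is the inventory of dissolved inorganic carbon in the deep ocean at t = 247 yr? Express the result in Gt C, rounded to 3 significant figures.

τ = M₀/F₀ = 36800/67.7 = 543.6 yr; rate constant k = 1/τ.
New steady state M_∞ = F₁/k = F₁·τ = 167 × 543.6 = 90777 Gt C.
M(t) = M_∞ + (M₀ − M_∞)·e^(−t/τ); t/τ = 247/543.6 = 0.4544, so e^(−t/τ) = 0.6348.
M(t) = 90777 − 53980 × 0.6348 = 56511 Gt C.

56500 Gt C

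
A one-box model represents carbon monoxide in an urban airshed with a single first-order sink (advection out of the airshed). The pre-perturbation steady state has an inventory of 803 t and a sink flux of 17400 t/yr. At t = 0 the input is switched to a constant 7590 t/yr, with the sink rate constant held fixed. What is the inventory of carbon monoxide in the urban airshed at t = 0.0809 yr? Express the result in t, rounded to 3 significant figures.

429 t

Residence time τ = M₀/F₀ = 0.04615 yr. The eventual steady state is M_∞ = M₀·(F₁/F₀) = 803 × 7590/17400 = 350.27 t.
The anomaly ΔM(t) = M(t) − M_∞ decays as ΔM₀·e^(−t/τ) with ΔM₀ = 803 − 350.27 = 452.7 t.
At t = 0.0809 yr, e^(−t/τ) = e^(−1.753) = 0.1733, so ΔM = 78.44 t and M = 350.27 + 78.44 = 428.71 t.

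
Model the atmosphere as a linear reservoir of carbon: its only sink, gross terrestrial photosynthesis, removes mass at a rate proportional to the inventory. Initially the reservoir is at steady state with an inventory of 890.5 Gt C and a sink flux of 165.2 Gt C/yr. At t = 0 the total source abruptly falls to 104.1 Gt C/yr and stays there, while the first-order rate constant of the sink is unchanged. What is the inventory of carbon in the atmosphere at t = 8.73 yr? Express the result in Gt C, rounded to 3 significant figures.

626 Gt C

τ = M₀/F₀ = 890.5/165.2 = 5.390 yr; rate constant k = 1/τ.
New steady state M_∞ = F₁/k = F₁·τ = 104.1 × 5.390 = 561.14 Gt C.
M(t) = M_∞ + (M₀ − M_∞)·e^(−t/τ); t/τ = 8.73/5.390 = 1.620, so e^(−t/τ) = 0.1980.
M(t) = 561.14 + 329.4 × 0.1980 = 626.35 Gt C.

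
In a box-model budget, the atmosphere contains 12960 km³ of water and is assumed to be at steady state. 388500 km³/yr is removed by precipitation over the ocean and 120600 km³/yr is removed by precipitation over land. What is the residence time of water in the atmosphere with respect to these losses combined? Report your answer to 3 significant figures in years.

0.0255 yr

Total removal = 388500 + 120600 = 509100 km³/yr.
τ = M / ΣF_out = 12960 / 509100 = 0.02546 yr.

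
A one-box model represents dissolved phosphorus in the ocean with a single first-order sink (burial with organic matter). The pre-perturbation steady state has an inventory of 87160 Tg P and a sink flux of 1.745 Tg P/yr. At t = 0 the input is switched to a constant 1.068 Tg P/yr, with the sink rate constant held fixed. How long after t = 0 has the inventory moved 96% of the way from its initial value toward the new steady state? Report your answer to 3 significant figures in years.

τ = M₀/F₀ = 87160/1.745 = 49950 yr.
The remaining gap fraction is e^(−t/τ); 96% covered ⇒ e^(−t/τ) = 0.0400.
t = −τ ln(0.0400) = 49950 × 3.219 = 160800 yr.

161000 yr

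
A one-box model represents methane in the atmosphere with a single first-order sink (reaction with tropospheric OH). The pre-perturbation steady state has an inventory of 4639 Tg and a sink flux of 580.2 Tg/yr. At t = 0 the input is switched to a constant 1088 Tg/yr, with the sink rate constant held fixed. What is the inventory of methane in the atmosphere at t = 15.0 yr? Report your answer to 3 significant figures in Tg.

τ = M₀/F₀ = 4639/580.2 = 7.996 yr; rate constant k = 1/τ.
New steady state M_∞ = F₁/k = F₁·τ = 1088 × 7.996 = 8699.1 Tg.
M(t) = M_∞ + (M₀ − M_∞)·e^(−t/τ); t/τ = 15.0/7.996 = 1.876, so e^(−t/τ) = 0.1532.
M(t) = 8699.1 − 4060 × 0.1532 = 8077.1 Tg.

8080 Tg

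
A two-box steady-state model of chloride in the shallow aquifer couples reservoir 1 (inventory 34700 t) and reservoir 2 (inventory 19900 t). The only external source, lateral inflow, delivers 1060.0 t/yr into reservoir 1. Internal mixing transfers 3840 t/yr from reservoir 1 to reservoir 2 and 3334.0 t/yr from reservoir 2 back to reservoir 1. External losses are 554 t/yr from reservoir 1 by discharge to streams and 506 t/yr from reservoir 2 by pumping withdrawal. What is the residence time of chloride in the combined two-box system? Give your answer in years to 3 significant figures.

51.5 yr

Residence time in the combined system uses the total inventory and the total *external* removal — internal exchanges between the two boxes cancel.
M_total = 34700 + 19900 = 54600 t.
ΣF_external_out = 554 + 506 = 1060.0 t/yr.
τ = M_total / ΣF_ext = 54600 / 1060.0 = 51.51 yr.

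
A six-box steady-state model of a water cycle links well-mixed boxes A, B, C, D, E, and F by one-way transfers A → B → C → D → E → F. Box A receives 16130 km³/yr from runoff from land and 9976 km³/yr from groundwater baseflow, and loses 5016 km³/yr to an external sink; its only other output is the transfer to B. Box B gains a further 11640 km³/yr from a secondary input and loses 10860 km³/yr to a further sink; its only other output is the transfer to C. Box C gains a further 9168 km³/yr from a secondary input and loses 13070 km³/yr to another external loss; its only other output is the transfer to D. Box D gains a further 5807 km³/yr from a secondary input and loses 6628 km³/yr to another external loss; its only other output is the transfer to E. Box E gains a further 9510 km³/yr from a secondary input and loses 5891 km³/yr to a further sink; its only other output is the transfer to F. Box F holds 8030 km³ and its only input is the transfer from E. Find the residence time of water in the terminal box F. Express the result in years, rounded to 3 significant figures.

0.387 yr

Box A: F(A→B) = (16130 + 9976) − 5016 = 21090 km³/yr.
Box B: F(B→C) = (21090 + 11640) − 10860 = 21870 km³/yr.
Box C: F(C→D) = (21870 + 9168) − 13070 = 17968 km³/yr.
Box D: F(D→E) = (17968 + 5807) − 6628 = 17147 km³/yr.
Box E: F(E→F) = (17147 + 9510) − 5891 = 20766 km³/yr.
Box F throughput = its input = 20766 km³/yr; τ = 8030 / 20766 = 0.3867 yr.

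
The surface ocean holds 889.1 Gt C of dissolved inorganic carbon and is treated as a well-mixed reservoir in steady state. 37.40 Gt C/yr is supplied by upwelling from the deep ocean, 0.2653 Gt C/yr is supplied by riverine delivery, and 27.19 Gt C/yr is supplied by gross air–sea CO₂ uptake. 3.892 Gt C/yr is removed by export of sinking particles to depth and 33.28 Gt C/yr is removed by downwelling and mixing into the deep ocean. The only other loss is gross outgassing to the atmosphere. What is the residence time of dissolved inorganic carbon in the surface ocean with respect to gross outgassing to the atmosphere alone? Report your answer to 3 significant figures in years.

32.1 yr

At steady state ΣF_in = ΣF_out.
ΣF_in = 37.40 + 0.2653 + 27.19 = 64.855 Gt C/yr.
Gross outgassing to the atmosphere flux = ΣF_in − (3.892 + 33.28) = 64.855 − 37.17 = 27.68 Gt C/yr.
τ = M / F = 889.1 / 27.68 = 32.12 yr.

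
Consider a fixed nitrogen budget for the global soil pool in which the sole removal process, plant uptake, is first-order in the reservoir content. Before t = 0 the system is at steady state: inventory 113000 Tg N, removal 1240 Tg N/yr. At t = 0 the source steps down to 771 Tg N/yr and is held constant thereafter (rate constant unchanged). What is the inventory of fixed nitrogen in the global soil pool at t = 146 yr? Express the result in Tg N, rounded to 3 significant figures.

τ = M₀/F₀ = 113000/1240 = 91.13 yr; rate constant k = 1/τ.
New steady state M_∞ = F₁/k = F₁·τ = 771 × 91.13 = 70260 Tg N.
M(t) = M_∞ + (M₀ − M_∞)·e^(−t/τ); t/τ = 146/91.13 = 1.602, so e^(−t/τ) = 0.2015.
M(t) = 70260 + 42740 × 0.2015 = 78871 Tg N.

78900 Tg N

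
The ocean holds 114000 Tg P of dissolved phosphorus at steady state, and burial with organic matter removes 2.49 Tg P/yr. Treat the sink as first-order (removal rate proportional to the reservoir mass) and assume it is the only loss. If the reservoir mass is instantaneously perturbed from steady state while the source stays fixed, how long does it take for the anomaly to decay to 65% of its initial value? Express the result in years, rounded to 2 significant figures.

For a linear reservoir the anomaly decays as exp(−t/τ) with τ = M/F = 114000/2.49 = 45780 yr.
exp(−t/τ) = 0.65 ⇒ t = −τ ln(0.65) = 45780 × 0.4308 = 19720 yr.

20000 yr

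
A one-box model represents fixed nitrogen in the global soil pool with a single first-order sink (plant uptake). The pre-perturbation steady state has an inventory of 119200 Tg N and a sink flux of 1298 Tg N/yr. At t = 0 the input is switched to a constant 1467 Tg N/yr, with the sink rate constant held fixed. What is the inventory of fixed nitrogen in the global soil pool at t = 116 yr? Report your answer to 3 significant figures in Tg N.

130000 Tg N

τ = M₀/F₀ = 119200/1298 = 91.83 yr; rate constant k = 1/τ.
New steady state M_∞ = F₁/k = F₁·τ = 1467 × 91.83 = 134720 Tg N.
M(t) = M_∞ + (M₀ − M_∞)·e^(−t/τ); t/τ = 116/91.83 = 1.263, so e^(−t/τ) = 0.2828.
M(t) = 134720 − 15520 × 0.2828 = 130330 Tg N.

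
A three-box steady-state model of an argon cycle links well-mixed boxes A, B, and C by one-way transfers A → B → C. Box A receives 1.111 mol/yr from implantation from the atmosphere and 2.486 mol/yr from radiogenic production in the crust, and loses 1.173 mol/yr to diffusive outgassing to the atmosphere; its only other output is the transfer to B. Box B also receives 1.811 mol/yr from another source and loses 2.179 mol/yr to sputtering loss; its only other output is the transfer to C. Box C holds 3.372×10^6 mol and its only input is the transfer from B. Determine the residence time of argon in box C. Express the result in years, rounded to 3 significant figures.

1.64×10^6 yr

Box A: F(A→B) = (1.111 + 2.486) − 1.173 = 2.4240 mol/yr.
Box B: F(B→C) = (2.4240 + 1.811) − 2.179 = 2.0560 mol/yr.
Box C throughput = its input = 2.0560 mol/yr; τ = 3.372×10^6 / 2.0560 = 1.640×10^6 yr.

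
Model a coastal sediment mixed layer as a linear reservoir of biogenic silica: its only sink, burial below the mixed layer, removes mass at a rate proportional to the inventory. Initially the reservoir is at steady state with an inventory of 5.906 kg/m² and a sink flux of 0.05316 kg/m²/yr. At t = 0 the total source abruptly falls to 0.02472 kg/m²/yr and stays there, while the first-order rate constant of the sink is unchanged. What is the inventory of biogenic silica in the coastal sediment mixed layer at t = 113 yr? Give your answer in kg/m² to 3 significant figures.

3.89 kg/m²

Residence time τ = M₀/F₀ = 111.1 yr. The eventual steady state is M_∞ = M₀·(F₁/F₀) = 5.906 × 0.02472/0.05316 = 2.7464 kg/m².
The anomaly ΔM(t) = M(t) − M_∞ decays as ΔM₀·e^(−t/τ) with ΔM₀ = 5.906 − 2.7464 = 3.160 kg/m².
At t = 113 yr, e^(−t/τ) = e^(−1.017) = 0.3616, so ΔM = 1.143 kg/m² and M = 2.7464 + 1.143 = 3.8890 kg/m².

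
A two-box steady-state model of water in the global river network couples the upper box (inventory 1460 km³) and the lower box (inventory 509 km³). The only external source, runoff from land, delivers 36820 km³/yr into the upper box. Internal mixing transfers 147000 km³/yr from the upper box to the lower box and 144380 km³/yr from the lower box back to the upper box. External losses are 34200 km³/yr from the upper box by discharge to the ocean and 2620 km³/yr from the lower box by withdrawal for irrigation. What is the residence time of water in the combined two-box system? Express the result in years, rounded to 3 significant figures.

0.0535 yr

Residence time in the combined system uses the total inventory and the total *external* removal — internal exchanges between the two boxes cancel.
M_total = 1460 + 509 = 1969.0 km³.
ΣF_external_out = 34200 + 2620 = 36820 km³/yr.
τ = M_total / ΣF_ext = 1969.0 / 36820 = 0.05348 yr.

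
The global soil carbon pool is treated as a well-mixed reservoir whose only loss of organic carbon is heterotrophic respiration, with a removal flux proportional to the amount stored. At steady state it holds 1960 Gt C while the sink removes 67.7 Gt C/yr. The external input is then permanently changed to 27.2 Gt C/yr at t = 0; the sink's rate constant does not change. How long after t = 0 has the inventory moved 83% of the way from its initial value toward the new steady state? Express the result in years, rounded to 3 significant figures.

51.3 yr

τ = M₀/F₀ = 1960/67.7 = 28.95 yr.
The remaining gap fraction is e^(−t/τ); 83% covered ⇒ e^(−t/τ) = 0.170.
t = −τ ln(0.170) = 28.95 × 1.772 = 51.30 yr.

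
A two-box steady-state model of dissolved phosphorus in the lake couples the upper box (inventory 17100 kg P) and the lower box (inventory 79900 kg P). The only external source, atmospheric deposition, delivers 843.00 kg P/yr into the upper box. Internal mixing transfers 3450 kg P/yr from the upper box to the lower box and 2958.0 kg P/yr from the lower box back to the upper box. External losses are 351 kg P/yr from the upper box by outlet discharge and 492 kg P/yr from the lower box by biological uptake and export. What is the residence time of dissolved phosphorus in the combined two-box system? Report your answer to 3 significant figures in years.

For the system as a whole, the A↔B exchange is internal and contributes nothing to the throughput; only the external sinks remove mass.
M_total = 17100 + 79900 = 97000 kg P.
ΣF_external_out = 351 + 492 = 843.00 kg P/yr.
τ = M_total / ΣF_ext = 97000 / 843.00 = 115.1 yr.

115 yr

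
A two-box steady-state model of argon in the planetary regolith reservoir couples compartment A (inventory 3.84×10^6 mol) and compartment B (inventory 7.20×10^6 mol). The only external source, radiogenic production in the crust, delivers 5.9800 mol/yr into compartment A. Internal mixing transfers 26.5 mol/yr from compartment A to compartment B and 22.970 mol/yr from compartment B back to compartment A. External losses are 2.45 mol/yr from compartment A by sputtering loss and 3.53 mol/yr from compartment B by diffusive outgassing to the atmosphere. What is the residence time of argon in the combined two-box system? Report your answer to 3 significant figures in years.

Treat the two boxes together as one reservoir: the mixing fluxes between them are internal recycling, so τ = ΣM / Σ(external losses).
M_total = 3.84×10^6 + 7.20×10^6 = 1.1040×10^7 mol.
ΣF_external_out = 2.45 + 3.53 = 5.9800 mol/yr.
τ = M_total / ΣF_ext = 1.1040×10^7 / 5.9800 = 1.846×10^6 yr.

1.85×10^6 yr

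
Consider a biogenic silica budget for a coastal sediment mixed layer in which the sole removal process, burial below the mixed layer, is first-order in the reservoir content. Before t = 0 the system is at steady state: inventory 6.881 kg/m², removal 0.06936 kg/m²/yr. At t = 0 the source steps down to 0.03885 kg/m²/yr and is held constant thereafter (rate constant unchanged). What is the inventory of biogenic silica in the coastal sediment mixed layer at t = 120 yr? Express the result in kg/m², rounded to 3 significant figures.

4.76 kg/m²

Residence time τ = M₀/F₀ = 99.21 yr. The eventual steady state is M_∞ = M₀·(F₁/F₀) = 6.881 × 0.03885/0.06936 = 3.8542 kg/m².
The anomaly ΔM(t) = M(t) − M_∞ decays as ΔM₀·e^(−t/τ) with ΔM₀ = 6.881 − 3.8542 = 3.027 kg/m².
At t = 120 yr, e^(−t/τ) = e^(−1.210) = 0.2983, so ΔM = 0.9030 kg/m² and M = 3.8542 + 0.9030 = 4.7571 kg/m².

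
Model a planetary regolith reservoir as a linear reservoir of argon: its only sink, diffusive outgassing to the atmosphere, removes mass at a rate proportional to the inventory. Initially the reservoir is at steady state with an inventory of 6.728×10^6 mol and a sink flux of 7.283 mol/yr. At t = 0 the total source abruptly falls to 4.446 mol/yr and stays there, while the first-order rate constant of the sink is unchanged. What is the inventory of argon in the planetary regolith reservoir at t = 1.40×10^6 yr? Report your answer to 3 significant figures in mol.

4.68×10^6 mol

The sink rate constant is k = F₀/M₀ = 7.283/6.728×10^6 = 1.082×10^-6 yr⁻¹.
Solving dM/dt = F₁ − kM with M(0) = M₀ gives M(t) = F₁/k + (M₀ − F₁/k)·e^(−kt).
F₁/k = 4.446/1.082×10^-6 = 4.1072×10^6 mol; kt = 1.082×10^-6 × 1.40×10^6 = 1.515, e^(−kt) = 0.2197.
M(1.40×10^6) = 4.1072×10^6 + (6.728×10^6 − 4.1072×10^6) × 0.2197 = 4.1072×10^6 + 575800 = 4.6830×10^6 mol.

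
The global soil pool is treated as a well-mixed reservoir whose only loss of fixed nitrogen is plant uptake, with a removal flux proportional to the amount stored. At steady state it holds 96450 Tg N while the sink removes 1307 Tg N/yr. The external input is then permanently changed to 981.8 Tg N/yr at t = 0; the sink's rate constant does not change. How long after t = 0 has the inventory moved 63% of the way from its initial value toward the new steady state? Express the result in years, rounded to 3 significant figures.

τ = M₀/F₀ = 96450/1307 = 73.79 yr.
The remaining gap fraction is e^(−t/τ); 63% covered ⇒ e^(−t/τ) = 0.370.
t = −τ ln(0.370) = 73.79 × 0.9943 = 73.37 yr.

73.4 yr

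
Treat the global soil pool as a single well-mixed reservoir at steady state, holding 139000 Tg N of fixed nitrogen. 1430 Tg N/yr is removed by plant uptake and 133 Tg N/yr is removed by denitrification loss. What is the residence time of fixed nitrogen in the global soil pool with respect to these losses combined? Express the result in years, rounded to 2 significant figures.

Total removal = 1430 + 133.0 = 1563.0 Tg N/yr.
τ = M / ΣF_out = 139000 / 1563.0 = 88.93 yr.

89 yr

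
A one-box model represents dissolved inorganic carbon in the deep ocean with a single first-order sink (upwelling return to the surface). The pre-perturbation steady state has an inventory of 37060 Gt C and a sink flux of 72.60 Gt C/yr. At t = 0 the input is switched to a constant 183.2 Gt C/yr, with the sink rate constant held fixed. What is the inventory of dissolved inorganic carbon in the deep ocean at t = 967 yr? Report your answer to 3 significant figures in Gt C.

85000 Gt C

The sink rate constant is k = F₀/M₀ = 72.60/37060 = 0.001959 yr⁻¹.
Solving dM/dt = F₁ − kM with M(0) = M₀ gives M(t) = F₁/k + (M₀ − F₁/k)·e^(−kt).
F₁/k = 183.2/0.001959 = 93518 Gt C; kt = 0.001959 × 967 = 1.894, e^(−kt) = 0.1504.
M(967) = 93518 + (37060 − 93518) × 0.1504 = 93518 − 8492 = 85026 Gt C.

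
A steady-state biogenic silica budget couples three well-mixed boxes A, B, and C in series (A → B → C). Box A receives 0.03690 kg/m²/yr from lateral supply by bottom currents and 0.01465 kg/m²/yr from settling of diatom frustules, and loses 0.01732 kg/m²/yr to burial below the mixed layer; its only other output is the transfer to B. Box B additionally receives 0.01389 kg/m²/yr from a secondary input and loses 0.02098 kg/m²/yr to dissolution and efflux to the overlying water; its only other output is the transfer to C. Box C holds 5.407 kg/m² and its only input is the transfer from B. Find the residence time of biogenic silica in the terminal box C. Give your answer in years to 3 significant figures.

199 yr

Box A: F(A→B) = (0.03690 + 0.01465) − 0.01732 = 0.034230 kg/m²/yr.
Box B: F(B→C) = (0.034230 + 0.01389) − 0.02098 = 0.027140 kg/m²/yr.
Box C throughput = its input = 0.027140 kg/m²/yr; τ = 5.407 / 0.027140 = 199.2 yr.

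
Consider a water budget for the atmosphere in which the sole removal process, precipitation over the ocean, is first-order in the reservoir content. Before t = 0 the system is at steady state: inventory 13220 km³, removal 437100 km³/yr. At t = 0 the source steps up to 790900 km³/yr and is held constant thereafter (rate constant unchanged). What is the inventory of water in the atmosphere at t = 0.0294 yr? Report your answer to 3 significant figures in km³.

The sink rate constant is k = F₀/M₀ = 437100/13220 = 33.06 yr⁻¹.
Solving dM/dt = F₁ − kM with M(0) = M₀ gives M(t) = F₁/k + (M₀ − F₁/k)·e^(−kt).
F₁/k = 790900/33.06 = 23921 km³; kt = 33.06 × 0.0294 = 0.9721, e^(−kt) = 0.3783.
M(0.0294) = 23921 + (13220 − 23921) × 0.3783 = 23921 − 4048 = 19873 km³.

19900 km³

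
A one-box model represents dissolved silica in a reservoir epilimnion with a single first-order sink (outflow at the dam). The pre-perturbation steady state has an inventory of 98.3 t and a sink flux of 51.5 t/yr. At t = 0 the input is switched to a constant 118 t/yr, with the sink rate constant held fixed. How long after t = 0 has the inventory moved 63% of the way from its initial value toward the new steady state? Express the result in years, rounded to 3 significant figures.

1.90 yr

τ = M₀/F₀ = 98.3/51.5 = 1.909 yr.
The remaining gap fraction is e^(−t/τ); 63% covered ⇒ e^(−t/τ) = 0.370.
t = −τ ln(0.370) = 1.909 × 0.9943 = 1.898 yr.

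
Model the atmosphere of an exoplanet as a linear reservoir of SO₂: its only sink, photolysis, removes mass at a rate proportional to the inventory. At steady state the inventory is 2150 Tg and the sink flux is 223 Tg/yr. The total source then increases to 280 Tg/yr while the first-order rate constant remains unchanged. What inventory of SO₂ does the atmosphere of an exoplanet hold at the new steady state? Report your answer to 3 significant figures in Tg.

Rate constant k = F/M = 223 / 2150 = 0.1037 yr⁻¹.
At the new steady state, source = k·M_new ⇒ M_new = 280 / 0.1037 = 2700 Tg.
(Equivalently M_new = M × F_new/F_old = 2150 × 280/223.)

2700 Tg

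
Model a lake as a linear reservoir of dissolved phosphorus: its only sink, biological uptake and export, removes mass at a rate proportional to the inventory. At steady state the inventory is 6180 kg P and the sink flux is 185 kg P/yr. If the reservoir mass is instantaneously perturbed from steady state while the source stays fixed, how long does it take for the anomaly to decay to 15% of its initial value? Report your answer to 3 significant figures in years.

63.4 yr

For a linear reservoir the anomaly decays as exp(−t/τ) with τ = M/F = 6180/185 = 33.41 yr.
exp(−t/τ) = 0.15 ⇒ t = −τ ln(0.15) = 33.41 × 1.897 = 63.37 yr.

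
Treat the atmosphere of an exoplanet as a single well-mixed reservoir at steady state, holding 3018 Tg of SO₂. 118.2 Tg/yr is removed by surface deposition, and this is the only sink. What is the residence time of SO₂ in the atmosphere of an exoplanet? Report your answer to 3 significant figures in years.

25.5 yr

τ = M / F = 3018 / 118.2 = 25.53 yr.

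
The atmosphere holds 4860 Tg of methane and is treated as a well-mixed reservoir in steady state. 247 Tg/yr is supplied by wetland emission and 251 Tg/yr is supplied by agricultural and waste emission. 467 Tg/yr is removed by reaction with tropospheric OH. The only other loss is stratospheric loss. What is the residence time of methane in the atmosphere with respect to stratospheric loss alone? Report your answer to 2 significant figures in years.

At steady state ΣF_in = ΣF_out.
ΣF_in = 247 + 251 = 498.00 Tg/yr.
Stratospheric loss flux = ΣF_in − (467) = 498.00 − 467.0 = 31.00 Tg/yr.
τ = M / F = 4860 / 31.00 = 156.8 yr.

160 yr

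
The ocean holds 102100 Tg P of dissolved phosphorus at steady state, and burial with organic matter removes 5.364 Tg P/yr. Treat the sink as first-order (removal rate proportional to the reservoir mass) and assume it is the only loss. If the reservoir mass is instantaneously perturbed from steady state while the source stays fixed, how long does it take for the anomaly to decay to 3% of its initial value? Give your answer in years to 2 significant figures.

67000 yr

For a linear reservoir the anomaly decays as exp(−t/τ) with τ = M/F = 102100/5.364 = 19030 yr.
exp(−t/τ) = 0.03 ⇒ t = −τ ln(0.03) = 19030 × 3.507 = 66740 yr.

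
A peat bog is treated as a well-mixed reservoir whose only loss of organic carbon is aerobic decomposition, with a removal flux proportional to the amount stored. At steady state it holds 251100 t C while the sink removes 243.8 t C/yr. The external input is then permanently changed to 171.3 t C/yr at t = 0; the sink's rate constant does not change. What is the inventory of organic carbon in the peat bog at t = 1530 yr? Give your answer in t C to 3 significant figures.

Residence time τ = M₀/F₀ = 1030 yr. The eventual steady state is M_∞ = M₀·(F₁/F₀) = 251100 × 171.3/243.8 = 176430 t C.
The anomaly ΔM(t) = M(t) − M_∞ decays as ΔM₀·e^(−t/τ) with ΔM₀ = 251100 − 176430 = 74670 t C.
At t = 1530 yr, e^(−t/τ) = e^(−1.486) = 0.2264, so ΔM = 16900 t C and M = 176430 + 16900 = 193330 t C.

193000 t C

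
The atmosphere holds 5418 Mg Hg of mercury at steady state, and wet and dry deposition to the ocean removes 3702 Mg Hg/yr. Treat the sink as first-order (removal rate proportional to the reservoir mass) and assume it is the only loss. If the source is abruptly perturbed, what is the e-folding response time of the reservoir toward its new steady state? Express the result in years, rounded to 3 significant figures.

1.46 yr

For a linear reservoir the response time equals the residence time τ = M/F.
τ = 5418 / 3702 = 1.464 yr.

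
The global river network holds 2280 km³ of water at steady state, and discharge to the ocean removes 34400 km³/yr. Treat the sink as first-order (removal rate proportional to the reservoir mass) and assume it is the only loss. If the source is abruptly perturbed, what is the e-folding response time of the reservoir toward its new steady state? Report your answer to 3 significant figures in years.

0.0663 yr

For a linear reservoir the response time equals the residence time τ = M/F.
τ = 2280 / 34400 = 0.06628 yr.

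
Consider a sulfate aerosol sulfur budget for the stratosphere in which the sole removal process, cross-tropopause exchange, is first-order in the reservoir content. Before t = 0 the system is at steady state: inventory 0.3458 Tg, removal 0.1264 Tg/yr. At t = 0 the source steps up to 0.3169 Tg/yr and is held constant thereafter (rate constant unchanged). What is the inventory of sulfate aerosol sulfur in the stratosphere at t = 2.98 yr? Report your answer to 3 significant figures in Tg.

0.692 Tg

τ = M₀/F₀ = 0.3458/0.1264 = 2.736 yr; rate constant k = 1/τ.
New steady state M_∞ = F₁/k = F₁·τ = 0.3169 × 2.736 = 0.86696 Tg.
M(t) = M_∞ + (M₀ − M_∞)·e^(−t/τ); t/τ = 2.98/2.736 = 1.089, so e^(−t/τ) = 0.3365.
M(t) = 0.86696 − 0.5212 × 0.3365 = 0.69161 Tg.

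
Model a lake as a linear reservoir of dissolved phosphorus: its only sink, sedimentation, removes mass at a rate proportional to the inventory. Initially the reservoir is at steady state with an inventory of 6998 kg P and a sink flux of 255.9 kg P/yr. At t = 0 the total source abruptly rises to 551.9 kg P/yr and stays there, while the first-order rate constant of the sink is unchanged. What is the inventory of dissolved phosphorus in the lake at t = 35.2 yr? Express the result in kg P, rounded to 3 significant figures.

12900 kg P

τ = M₀/F₀ = 6998/255.9 = 27.35 yr; rate constant k = 1/τ.
New steady state M_∞ = F₁/k = F₁·τ = 551.9 × 27.35 = 15093 kg P.
M(t) = M_∞ + (M₀ − M_∞)·e^(−t/τ); t/τ = 35.2/27.35 = 1.287, so e^(−t/τ) = 0.2760.
M(t) = 15093 − 8095 × 0.2760 = 12858 kg P.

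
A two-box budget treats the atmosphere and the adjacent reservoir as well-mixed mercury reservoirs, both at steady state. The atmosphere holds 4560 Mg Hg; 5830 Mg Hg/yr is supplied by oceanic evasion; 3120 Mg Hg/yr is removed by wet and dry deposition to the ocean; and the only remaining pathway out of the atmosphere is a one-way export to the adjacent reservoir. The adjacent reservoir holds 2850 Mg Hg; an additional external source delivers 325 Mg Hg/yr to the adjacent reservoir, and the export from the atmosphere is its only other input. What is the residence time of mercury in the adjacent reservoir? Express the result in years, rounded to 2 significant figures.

0.94 yr

Balance the atmosphere: ΣF_in = 5830.0 Mg Hg/yr.
Export to the adjacent reservoir = ΣF_in − (3120) = 2710.0 Mg Hg/yr.
Total input to the adjacent reservoir = 2710.0 + 325 = 3035.0 Mg Hg/yr; at steady state this equals its total output.
τ = M / F = 2850 / 3035.0 = 0.9390 yr.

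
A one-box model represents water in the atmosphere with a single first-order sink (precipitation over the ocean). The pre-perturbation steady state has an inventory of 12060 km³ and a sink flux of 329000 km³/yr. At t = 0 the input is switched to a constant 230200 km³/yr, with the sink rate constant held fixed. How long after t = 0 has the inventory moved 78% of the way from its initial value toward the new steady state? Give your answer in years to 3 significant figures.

0.0555 yr

τ = M₀/F₀ = 12060/329000 = 0.03666 yr.
The remaining gap fraction is e^(−t/τ); 78% covered ⇒ e^(−t/τ) = 0.220.
t = −τ ln(0.220) = 0.03666 × 1.514 = 0.05550 yr.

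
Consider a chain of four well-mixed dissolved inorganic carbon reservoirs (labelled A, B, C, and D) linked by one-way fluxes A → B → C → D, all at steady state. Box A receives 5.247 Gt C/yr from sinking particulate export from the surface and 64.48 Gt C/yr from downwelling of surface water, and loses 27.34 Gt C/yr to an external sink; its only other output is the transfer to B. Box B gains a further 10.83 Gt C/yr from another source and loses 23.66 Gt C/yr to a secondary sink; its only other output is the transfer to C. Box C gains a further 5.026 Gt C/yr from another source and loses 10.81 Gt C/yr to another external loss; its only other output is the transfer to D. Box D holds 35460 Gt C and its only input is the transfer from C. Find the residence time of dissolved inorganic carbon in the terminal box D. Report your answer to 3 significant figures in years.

Box A: F(A→B) = (5.247 + 64.48) − 27.34 = 42.387 Gt C/yr.
Box B: F(B→C) = (42.387 + 10.83) − 23.66 = 29.557 Gt C/yr.
Box C: F(C→D) = (29.557 + 5.026) − 10.81 = 23.773 Gt C/yr.
Box D throughput = its input = 23.773 Gt C/yr; τ = 35460 / 23.773 = 1492 yr.

1490 yr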